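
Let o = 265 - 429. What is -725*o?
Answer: 118900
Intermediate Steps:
o = -164
-725*o = -725*(-164) = 118900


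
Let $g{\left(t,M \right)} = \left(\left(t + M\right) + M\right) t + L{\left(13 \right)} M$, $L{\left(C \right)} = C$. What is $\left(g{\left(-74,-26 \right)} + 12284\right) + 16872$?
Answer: $38142$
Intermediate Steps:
$g{\left(t,M \right)} = 13 M + t \left(t + 2 M\right)$ ($g{\left(t,M \right)} = \left(\left(t + M\right) + M\right) t + 13 M = \left(\left(M + t\right) + M\right) t + 13 M = \left(t + 2 M\right) t + 13 M = t \left(t + 2 M\right) + 13 M = 13 M + t \left(t + 2 M\right)$)
$\left(g{\left(-74,-26 \right)} + 12284\right) + 16872 = \left(\left(\left(-74\right)^{2} + 13 \left(-26\right) + 2 \left(-26\right) \left(-74\right)\right) + 12284\right) + 16872 = \left(\left(5476 - 338 + 3848\right) + 12284\right) + 16872 = \left(8986 + 12284\right) + 16872 = 21270 + 16872 = 38142$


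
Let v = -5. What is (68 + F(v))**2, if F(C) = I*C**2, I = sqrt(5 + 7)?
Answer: 12124 + 6800*sqrt(3) ≈ 23902.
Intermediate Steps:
I = 2*sqrt(3) (I = sqrt(12) = 2*sqrt(3) ≈ 3.4641)
F(C) = 2*sqrt(3)*C**2 (F(C) = (2*sqrt(3))*C**2 = 2*sqrt(3)*C**2)
(68 + F(v))**2 = (68 + 2*sqrt(3)*(-5)**2)**2 = (68 + 2*sqrt(3)*25)**2 = (68 + 50*sqrt(3))**2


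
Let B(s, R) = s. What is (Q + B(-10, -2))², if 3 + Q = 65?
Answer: 2704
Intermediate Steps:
Q = 62 (Q = -3 + 65 = 62)
(Q + B(-10, -2))² = (62 - 10)² = 52² = 2704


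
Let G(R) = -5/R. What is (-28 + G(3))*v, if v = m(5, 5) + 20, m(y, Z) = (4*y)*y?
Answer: -3560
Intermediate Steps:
m(y, Z) = 4*y**2
v = 120 (v = 4*5**2 + 20 = 4*25 + 20 = 100 + 20 = 120)
(-28 + G(3))*v = (-28 - 5/3)*120 = -89/3*120 = -3560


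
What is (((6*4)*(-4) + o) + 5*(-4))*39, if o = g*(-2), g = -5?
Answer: -4134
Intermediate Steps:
o = 10 (o = -5*(-2) = 10)
(((6*4)*(-4) + o) + 5*(-4))*39 = (((6*4)*(-4) + 10) + 5*(-4))*39 = ((24*(-4) + 10) - 20)*39 = ((-96 + 10) - 20)*39 = (-86 - 20)*39 = -106*39 = -4134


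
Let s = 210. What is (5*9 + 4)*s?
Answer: 10290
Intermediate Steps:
(5*9 + 4)*s = (5*9 + 4)*210 = (45 + 4)*210 = 49*210 = 10290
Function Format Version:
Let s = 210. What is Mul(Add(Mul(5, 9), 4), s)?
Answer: 10290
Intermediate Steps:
Mul(Add(Mul(5, 9), 4), s) = Mul(Add(Mul(5, 9), 4), 210) = Mul(Add(45, 4), 210) = Mul(49, 210) = 10290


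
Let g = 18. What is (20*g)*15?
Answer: 5400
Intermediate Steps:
(20*g)*15 = (20*18)*15 = 360*15 = 5400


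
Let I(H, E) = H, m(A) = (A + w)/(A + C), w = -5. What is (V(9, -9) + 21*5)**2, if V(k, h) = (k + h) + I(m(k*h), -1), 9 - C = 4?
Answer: 16265089/1444 ≈ 11264.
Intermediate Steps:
C = 5 (C = 9 - 1*4 = 9 - 4 = 5)
m(A) = (-5 + A)/(5 + A) (m(A) = (A - 5)/(A + 5) = (-5 + A)/(5 + A))
V(k, h) = h + k + (-5 + h*k)/(5 + h*k) (V(k, h) = (k + h) + (-5 + k*h)/(5 + k*h) = (h + k) + (-5 + h*k)/(5 + h*k) = h + k + (-5 + h*k)/(5 + h*k))
(V(9, -9) + 21*5)**2 = ((-5 - 9*9 + (5 - 9*9)*(-9 + 9))/(5 - 9*9) + 21*5)**2 = ((-5 - 81 + (5 - 81)*0)/(5 - 81) + 105)**2 = ((-5 - 81 - 76*0)/(-76) + 105)**2 = (-(-5 - 81 + 0)/76 + 105)**2 = (-1/76*(-86) + 105)**2 = (43/38 + 105)**2 = (4033/38)**2 = 16265089/1444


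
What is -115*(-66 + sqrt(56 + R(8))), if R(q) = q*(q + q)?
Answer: 7590 - 230*sqrt(46) ≈ 6030.1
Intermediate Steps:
R(q) = 2*q**2 (R(q) = q*(2*q) = 2*q**2)
-115*(-66 + sqrt(56 + R(8))) = -115*(-66 + sqrt(56 + 2*8**2)) = -115*(-66 + sqrt(56 + 2*64)) = -115*(-66 + sqrt(56 + 128)) = -115*(-66 + sqrt(184)) = -115*(-66 + 2*sqrt(46)) = 7590 - 230*sqrt(46)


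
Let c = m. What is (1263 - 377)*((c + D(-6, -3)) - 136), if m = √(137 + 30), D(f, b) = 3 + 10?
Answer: -108978 + 886*√167 ≈ -97528.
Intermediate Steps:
D(f, b) = 13
m = √167 ≈ 12.923
c = √167 ≈ 12.923
(1263 - 377)*((c + D(-6, -3)) - 136) = (1263 - 377)*((√167 + 13) - 136) = 886*((13 + √167) - 136) = 886*(-123 + √167) = -108978 + 886*√167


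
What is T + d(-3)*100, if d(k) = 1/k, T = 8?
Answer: -76/3 ≈ -25.333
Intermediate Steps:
T + d(-3)*100 = 8 + 100/(-3) = 8 - ⅓*100 = 8 - 100/3 = -76/3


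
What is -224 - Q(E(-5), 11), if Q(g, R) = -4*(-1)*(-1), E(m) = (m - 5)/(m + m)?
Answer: -220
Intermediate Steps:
E(m) = (-5 + m)/(2*m) (E(m) = (-5 + m)/((2*m)) = (-5 + m)*(1/(2*m)) = (-5 + m)/(2*m))
Q(g, R) = -4 (Q(g, R) = 4*(-1) = -4)
-224 - Q(E(-5), 11) = -224 - 1*(-4) = -224 + 4 = -220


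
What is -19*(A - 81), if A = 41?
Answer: 760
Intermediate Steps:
-19*(A - 81) = -19*(41 - 81) = -19*(-40) = 760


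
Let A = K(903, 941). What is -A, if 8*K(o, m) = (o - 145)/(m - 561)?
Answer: -379/1520 ≈ -0.24934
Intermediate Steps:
K(o, m) = (-145 + o)/(8*(-561 + m)) (K(o, m) = ((o - 145)/(m - 561))/8 = ((-145 + o)/(-561 + m))/8 = (-145 + o)/(8*(-561 + m)))
A = 379/1520 (A = (-145 + 903)/(8*(-561 + 941)) = (1/8)*758/380 = (1/8)*(1/380)*758 = 379/1520 ≈ 0.24934)
-A = -1*379/1520 = -379/1520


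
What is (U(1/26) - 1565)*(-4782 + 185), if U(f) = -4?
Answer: 7212693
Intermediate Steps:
(U(1/26) - 1565)*(-4782 + 185) = (-4 - 1565)*(-4782 + 185) = -1569*(-4597) = 7212693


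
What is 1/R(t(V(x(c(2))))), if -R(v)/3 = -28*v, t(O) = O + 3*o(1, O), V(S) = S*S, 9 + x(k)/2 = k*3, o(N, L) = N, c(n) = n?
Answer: 1/3276 ≈ 0.00030525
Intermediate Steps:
x(k) = -18 + 6*k (x(k) = -18 + 2*(k*3) = -18 + 2*(3*k) = -18 + 6*k)
V(S) = S²
t(O) = 3 + O (t(O) = O + 3*1 = O + 3 = 3 + O)
R(v) = 84*v (R(v) = -(-84)*v = 84*v)
1/R(t(V(x(c(2))))) = 1/(84*(3 + (-18 + 6*2)²)) = 1/(84*(3 + (-18 + 12)²)) = 1/(84*(3 + (-6)²)) = 1/(84*(3 + 36)) = 1/(84*39) = 1/3276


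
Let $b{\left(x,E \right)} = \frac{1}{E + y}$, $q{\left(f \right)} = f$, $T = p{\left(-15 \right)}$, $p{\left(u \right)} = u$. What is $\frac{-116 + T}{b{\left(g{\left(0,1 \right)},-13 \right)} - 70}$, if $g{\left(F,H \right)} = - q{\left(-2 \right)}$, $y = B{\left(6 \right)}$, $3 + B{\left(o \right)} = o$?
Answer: $\frac{1310}{701} \approx 1.8688$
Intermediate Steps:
$B{\left(o \right)} = -3 + o$
$T = -15$
$y = 3$ ($y = -3 + 6 = 3$)
$g{\left(F,H \right)} = 2$ ($g{\left(F,H \right)} = \left(-1\right) \left(-2\right) = 2$)
$b{\left(x,E \right)} = \frac{1}{3 + E}$ ($b{\left(x,E \right)} = \frac{1}{E + 3} = \frac{1}{3 + E}$)
$\frac{-116 + T}{b{\left(g{\left(0,1 \right)},-13 \right)} - 70} = \frac{-116 - 15}{\frac{1}{3 - 13} - 70} = - \frac{131}{\frac{1}{-10} - 70} = - \frac{131}{- \frac{1}{10} - 70} = - \frac{131}{- \frac{701}{10}} = \left(-131\right) \left(- \frac{10}{701}\right) = \frac{1310}{701}$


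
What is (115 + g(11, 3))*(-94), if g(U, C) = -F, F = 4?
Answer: -10434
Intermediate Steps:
g(U, C) = -4 (g(U, C) = -1*4 = -4)
(115 + g(11, 3))*(-94) = (115 - 4)*(-94) = 111*(-94) = -10434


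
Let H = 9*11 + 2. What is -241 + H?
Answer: -140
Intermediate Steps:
H = 101 (H = 99 + 2 = 101)
-241 + H = -241 + 101 = -140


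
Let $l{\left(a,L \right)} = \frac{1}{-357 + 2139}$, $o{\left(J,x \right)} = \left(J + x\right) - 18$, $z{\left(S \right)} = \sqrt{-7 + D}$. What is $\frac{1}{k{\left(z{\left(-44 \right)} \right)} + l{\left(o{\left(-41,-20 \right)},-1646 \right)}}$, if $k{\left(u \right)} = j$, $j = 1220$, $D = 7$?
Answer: $\frac{1782}{2174041} \approx 0.00081967$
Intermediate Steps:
$z{\left(S \right)} = 0$ ($z{\left(S \right)} = \sqrt{-7 + 7} = \sqrt{0} = 0$)
$o{\left(J,x \right)} = -18 + J + x$
$l{\left(a,L \right)} = \frac{1}{1782}$
$k{\left(u \right)} = 1220$
$\frac{1}{k{\left(z{\left(-44 \right)} \right)} + l{\left(o{\left(-41,-20 \right)},-1646 \right)}} = \frac{1}{1220 + \frac{1}{1782}} = \frac{1}{\frac{2174041}{1782}} = \frac{1782}{2174041}$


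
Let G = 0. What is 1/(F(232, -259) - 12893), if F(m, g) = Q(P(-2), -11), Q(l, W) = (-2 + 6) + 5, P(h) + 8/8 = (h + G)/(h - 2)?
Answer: -1/12884 ≈ -7.7616e-5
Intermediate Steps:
P(h) = -1 + h/(-2 + h) (P(h) = -1 + (h + 0)/(h - 2) = -1 + h/(-2 + h))
Q(l, W) = 9 (Q(l, W) = 4 + 5 = 9)
F(m, g) = 9
1/(F(232, -259) - 12893) = 1/(9 - 12893) = 1/(-12884) = -1/12884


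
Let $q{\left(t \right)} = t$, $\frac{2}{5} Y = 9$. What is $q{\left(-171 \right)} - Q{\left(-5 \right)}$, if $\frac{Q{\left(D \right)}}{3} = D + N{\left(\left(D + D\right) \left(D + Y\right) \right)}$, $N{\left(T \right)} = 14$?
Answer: $-198$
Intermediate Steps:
$Y = \frac{45}{2}$ ($Y = \frac{5}{2} \cdot 9 = \frac{45}{2} \approx 22.5$)
$Q{\left(D \right)} = 42 + 3 D$ ($Q{\left(D \right)} = 3 \left(D + 14\right) = 3 \left(14 + D\right) = 42 + 3 D$)
$q{\left(-171 \right)} - Q{\left(-5 \right)} = -171 - \left(42 + 3 \left(-5\right)\right) = -171 - \left(42 - 15\right) = -171 - 27 = -198$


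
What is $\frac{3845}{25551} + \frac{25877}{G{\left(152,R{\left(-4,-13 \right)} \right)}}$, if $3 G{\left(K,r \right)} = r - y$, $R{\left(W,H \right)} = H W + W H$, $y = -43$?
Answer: $\frac{661371632}{1251999} \approx 528.25$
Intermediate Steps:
$R{\left(W,H \right)} = 2 H W$ ($R{\left(W,H \right)} = H W + H W = 2 H W$)
$G{\left(K,r \right)} = \frac{43}{3} + \frac{r}{3}$ ($G{\left(K,r \right)} = \frac{r - -43}{3} = \frac{r + 43}{3} = \frac{43 + r}{3} = \frac{43}{3} + \frac{r}{3}$)
$\frac{3845}{25551} + \frac{25877}{G{\left(152,R{\left(-4,-13 \right)} \right)}} = \frac{3845}{25551} + \frac{25877}{\frac{43}{3} + \frac{2 \left(-13\right) \left(-4\right)}{3}} = 3845 \cdot \frac{1}{25551} + \frac{25877}{\frac{43}{3} + \frac{1}{3} \cdot 104} = \frac{3845}{25551} + \frac{25877}{\frac{43}{3} + \frac{104}{3}} = \frac{3845}{25551} + \frac{25877}{49} = \frac{661371632}{1251999}$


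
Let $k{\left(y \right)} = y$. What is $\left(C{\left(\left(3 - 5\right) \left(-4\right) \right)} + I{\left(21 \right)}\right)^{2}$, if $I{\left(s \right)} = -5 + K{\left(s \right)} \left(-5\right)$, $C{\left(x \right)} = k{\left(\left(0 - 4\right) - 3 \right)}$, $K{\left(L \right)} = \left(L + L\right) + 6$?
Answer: $63504$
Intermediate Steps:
$K{\left(L \right)} = 6 + 2 L$ ($K{\left(L \right)} = 2 L + 6 = 6 + 2 L$)
$C{\left(x \right)} = -7$ ($C{\left(x \right)} = \left(0 - 4\right) - 3 = -4 - 3 = -7$)
$I{\left(s \right)} = -35 - 10 s$ ($I{\left(s \right)} = -5 + \left(6 + 2 s\right) \left(-5\right) = -5 - \left(30 + 10 s\right) = -35 - 10 s$)
$\left(C{\left(\left(3 - 5\right) \left(-4\right) \right)} + I{\left(21 \right)}\right)^{2} = \left(-7 - 245\right)^{2} = \left(-252\right)^{2} = 63504$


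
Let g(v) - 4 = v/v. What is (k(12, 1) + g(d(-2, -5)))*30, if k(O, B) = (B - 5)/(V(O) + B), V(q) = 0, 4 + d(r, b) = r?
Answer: 30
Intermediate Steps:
d(r, b) = -4 + r
g(v) = 5 (g(v) = 4 + v/v = 4 + 1 = 5)
k(O, B) = (-5 + B)/B (k(O, B) = (B - 5)/(0 + B) = (-5 + B)/B)
(k(12, 1) + g(d(-2, -5)))*30 = ((-5 + 1)/1 + 5)*30 = (1*(-4) + 5)*30 = (-4 + 5)*30 = 1*30 = 30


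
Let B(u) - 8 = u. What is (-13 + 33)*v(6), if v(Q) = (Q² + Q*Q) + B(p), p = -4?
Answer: 1520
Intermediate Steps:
B(u) = 8 + u
v(Q) = 4 + 2*Q² (v(Q) = (Q² + Q*Q) + (8 - 4) = (Q² + Q²) + 4 = 2*Q² + 4 = 4 + 2*Q²)
(-13 + 33)*v(6) = (-13 + 33)*(4 + 2*6²) = 20*(4 + 2*36) = 20*(4 + 72) = 20*76 = 1520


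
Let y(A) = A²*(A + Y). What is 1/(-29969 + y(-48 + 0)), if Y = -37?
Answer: -1/225809 ≈ -4.4285e-6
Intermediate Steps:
y(A) = A²*(-37 + A) (y(A) = A²*(A - 37) = A²*(-37 + A))
1/(-29969 + y(-48 + 0)) = 1/(-29969 + (-48 + 0)²*(-37 + (-48 + 0))) = 1/(-29969 + (-48)²*(-37 - 48)) = 1/(-29969 + 2304*(-85)) = 1/(-29969 - 195840) = 1/(-225809) = -1/225809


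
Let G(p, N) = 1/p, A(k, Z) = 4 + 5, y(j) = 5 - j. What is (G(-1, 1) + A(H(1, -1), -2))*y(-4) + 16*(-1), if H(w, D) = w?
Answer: 56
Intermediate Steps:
A(k, Z) = 9
(G(-1, 1) + A(H(1, -1), -2))*y(-4) + 16*(-1) = (1/(-1) + 9)*(5 - 1*(-4)) + 16*(-1) = (-1 + 9)*(5 + 4) - 16 = 8*9 - 16 = 72 - 16 = 56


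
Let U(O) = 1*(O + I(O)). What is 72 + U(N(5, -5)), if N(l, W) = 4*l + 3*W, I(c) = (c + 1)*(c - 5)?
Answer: 77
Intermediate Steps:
I(c) = (1 + c)*(-5 + c)
N(l, W) = 3*W + 4*l
U(O) = -5 + O² - 3*O (U(O) = 1*(O + (-5 + O² - 4*O)) = 1*(-5 + O² - 3*O) = -5 + O² - 3*O)
72 + U(N(5, -5)) = 72 + (-5 + (3*(-5) + 4*5)² - 3*(3*(-5) + 4*5)) = 72 + (-5 + (-15 + 20)² - 3*(-15 + 20)) = 72 + (-5 + 5² - 3*5) = 72 + (-5 + 25 - 15) = 72 + 5 = 77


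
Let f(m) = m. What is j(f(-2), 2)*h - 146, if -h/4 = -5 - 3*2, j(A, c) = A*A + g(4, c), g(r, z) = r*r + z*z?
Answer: 910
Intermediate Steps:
g(r, z) = r**2 + z**2
j(A, c) = 16 + A**2 + c**2 (j(A, c) = A*A + (4**2 + c**2) = A**2 + (16 + c**2) = 16 + A**2 + c**2)
h = 44 (h = -4*(-5 - 3*2) = -4*(-5 - 6) = -4*(-11) = 44)
j(f(-2), 2)*h - 146 = (16 + (-2)**2 + 2**2)*44 - 146 = (16 + 4 + 4)*44 - 146 = 24*44 - 146 = 1056 - 146 = 910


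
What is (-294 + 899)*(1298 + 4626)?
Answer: 3584020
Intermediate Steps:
(-294 + 899)*(1298 + 4626) = 605*5924 = 3584020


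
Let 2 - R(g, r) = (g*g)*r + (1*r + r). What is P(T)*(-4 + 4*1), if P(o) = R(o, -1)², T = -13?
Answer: 0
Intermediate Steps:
R(g, r) = 2 - 2*r - r*g² (R(g, r) = 2 - ((g*g)*r + (1*r + r)) = 2 - (g²*r + (r + r)) = 2 - (r*g² + 2*r) = 2 - (2*r + r*g²) = 2 + (-2*r - r*g²) = 2 - 2*r - r*g²)
P(o) = (4 + o²)² (P(o) = (2 - 2*(-1) - 1*(-1)*o²)² = (2 + 2 + o²)² = (4 + o²)²)
P(T)*(-4 + 4*1) = (4 + (-13)²)²*(-4 + 4*1) = (4 + 169)²*(-4 + 4) = 173²*0 = 29929*0 = 0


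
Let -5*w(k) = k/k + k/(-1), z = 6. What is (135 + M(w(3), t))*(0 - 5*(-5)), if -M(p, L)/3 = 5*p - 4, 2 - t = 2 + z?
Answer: 3525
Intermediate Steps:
t = -6 (t = 2 - (2 + 6) = 2 - 1*8 = 2 - 8 = -6)
w(k) = -⅕ + k/5 (w(k) = -(k/k + k/(-1))/5 = -(1 + k*(-1))/5 = -(1 - k)/5 = -⅕ + k/5)
M(p, L) = 12 - 15*p (M(p, L) = -3*(5*p - 4) = -3*(-4 + 5*p) = 12 - 15*p)
(135 + M(w(3), t))*(0 - 5*(-5)) = (135 + (12 - 15*(-⅕ + (⅕)*3)))*(0 - 5*(-5)) = (135 + (12 - 15*(-⅕ + ⅗)))*(0 + 25) = (135 + (12 - 15*⅖))*25 = (135 + (12 - 6))*25 = (135 + 6)*25 = 141*25 = 3525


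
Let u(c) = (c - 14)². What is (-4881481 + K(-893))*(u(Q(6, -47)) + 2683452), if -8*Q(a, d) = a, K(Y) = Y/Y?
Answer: -26200558591905/2 ≈ -1.3100e+13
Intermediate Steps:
K(Y) = 1
Q(a, d) = -a/8
u(c) = (-14 + c)²
(-4881481 + K(-893))*(u(Q(6, -47)) + 2683452) = (-4881481 + 1)*((-14 - ⅛*6)² + 2683452) = -4881480*((-14 - ¾)² + 2683452) = -4881480*((-59/4)² + 2683452) = -4881480*(3481/16 + 2683452) = -4881480*42938713/16 = -26200558591905/2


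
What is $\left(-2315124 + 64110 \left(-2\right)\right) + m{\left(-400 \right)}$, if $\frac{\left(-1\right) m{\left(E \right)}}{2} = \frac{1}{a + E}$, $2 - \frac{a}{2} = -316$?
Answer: $- \frac{288314593}{118} \approx -2.4433 \cdot 10^{6}$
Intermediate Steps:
$a = 636$ ($a = 4 - -632 = 4 + 632 = 636$)
$m{\left(E \right)} = - \frac{2}{636 + E}$
$\left(-2315124 + 64110 \left(-2\right)\right) + m{\left(-400 \right)} = \left(-2315124 + 64110 \left(-2\right)\right) - \frac{2}{636 - 400} = \left(-2315124 - 128220\right) - \frac{2}{236} = -2443344 - \frac{1}{118} = - \frac{288314593}{118}$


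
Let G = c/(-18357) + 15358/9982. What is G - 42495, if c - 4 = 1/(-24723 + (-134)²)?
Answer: -3763652567426093/88570156947 ≈ -42493.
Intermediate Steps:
c = 27067/6767 (c = 4 + 1/(-24723 + (-134)²) = 4 + 1/(-24723 + 17956) = 4 + 1/(-6767) = 4 - 1/6767 = 27067/6767 ≈ 3.9999)
G = 136252036672/88570156947 (G = (27067/6767)/(-18357) + 15358/9982 = (27067/6767)*(-1/18357) + 15358*(1/9982) = -27067/124221819 + 1097/713 = 136252036672/88570156947 ≈ 1.5384)
G - 42495 = 136252036672/88570156947 - 42495 = -3763652567426093/88570156947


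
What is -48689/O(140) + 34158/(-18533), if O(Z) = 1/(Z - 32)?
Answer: -97454183754/18533 ≈ -5.2584e+6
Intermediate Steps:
O(Z) = 1/(-32 + Z)
-48689/O(140) + 34158/(-18533) = -48689/(1/(-32 + 140)) + 34158/(-18533) = -48689/(1/108) + 34158*(-1/18533) = -48689/1/108 - 34158/18533 = -48689*108 - 34158/18533 = -5258412 - 34158/18533 = -97454183754/18533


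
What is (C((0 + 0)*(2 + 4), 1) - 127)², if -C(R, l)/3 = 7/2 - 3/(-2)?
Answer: 20164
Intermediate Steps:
C(R, l) = -15 (C(R, l) = -3*(7/2 - 3/(-2)) = -3*(7*(½) - 3*(-½)) = -3*(7/2 + 3/2) = -3*5 = -15)
(C((0 + 0)*(2 + 4), 1) - 127)² = (-15 - 127)² = (-142)² = 20164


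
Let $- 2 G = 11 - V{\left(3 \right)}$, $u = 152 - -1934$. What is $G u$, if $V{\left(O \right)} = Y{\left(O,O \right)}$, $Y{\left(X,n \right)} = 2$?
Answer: $-9387$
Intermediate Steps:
$V{\left(O \right)} = 2$
$u = 2086$ ($u = 152 + 1934 = 2086$)
$G = - \frac{9}{2}$ ($G = - \frac{11 - 2}{2} = \left(- \frac{1}{2}\right) 9 = - \frac{9}{2} \approx -4.5$)
$G u = \left(- \frac{9}{2}\right) 2086 = -9387$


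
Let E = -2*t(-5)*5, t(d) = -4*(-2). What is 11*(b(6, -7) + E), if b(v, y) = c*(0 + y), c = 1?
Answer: -957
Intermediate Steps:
t(d) = 8
E = -80 (E = -2*8*5 = -16*5 = -80)
b(v, y) = y (b(v, y) = 1*(0 + y) = 1*y = y)
11*(b(6, -7) + E) = 11*(-7 - 80) = 11*(-87) = -957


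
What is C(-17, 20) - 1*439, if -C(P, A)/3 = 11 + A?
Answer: -532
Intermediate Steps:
C(P, A) = -33 - 3*A (C(P, A) = -3*(11 + A) = -33 - 3*A)
C(-17, 20) - 1*439 = (-33 - 3*20) - 1*439 = (-33 - 60) - 439 = -93 - 439 = -532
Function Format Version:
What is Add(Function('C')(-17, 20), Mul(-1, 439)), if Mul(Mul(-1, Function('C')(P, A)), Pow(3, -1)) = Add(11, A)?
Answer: -532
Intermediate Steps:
Function('C')(P, A) = Add(-33, Mul(-3, A)) (Function('C')(P, A) = Mul(-3, Add(11, A)) = Add(-33, Mul(-3, A)))
Add(Function('C')(-17, 20), Mul(-1, 439)) = Add(Add(-33, Mul(-3, 20)), Mul(-1, 439)) = Add(Add(-33, -60), -439) = Add(-93, -439) = -532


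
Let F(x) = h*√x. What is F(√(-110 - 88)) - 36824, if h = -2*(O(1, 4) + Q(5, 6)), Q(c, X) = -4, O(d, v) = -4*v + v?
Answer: -36824 + 32*(-22)^(¼)*√3 ≈ -36739.0 + 84.879*I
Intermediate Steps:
O(d, v) = -3*v
h = 32 (h = -2*(-3*4 - 4) = -2*(-12 - 4) = -2*(-16) = 32)
F(x) = 32*√x
F(√(-110 - 88)) - 36824 = 32*√(√(-110 - 88)) - 36824 = 32*√(√(-198)) - 36824 = 32*√(3*I*√22) - 36824 = 32*(√3*22^(¼)*√I) - 36824 = 32*√3*22^(¼)*√I - 36824 = -36824 + 32*√3*22^(¼)*√I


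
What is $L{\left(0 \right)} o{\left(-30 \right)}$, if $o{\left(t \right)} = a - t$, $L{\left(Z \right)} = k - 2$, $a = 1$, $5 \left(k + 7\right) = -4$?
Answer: $- \frac{1519}{5} \approx -303.8$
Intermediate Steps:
$k = - \frac{39}{5}$ ($k = -7 + \frac{1}{5} \left(-4\right) = -7 - \frac{4}{5} = - \frac{39}{5} \approx -7.8$)
$L{\left(Z \right)} = - \frac{49}{5}$ ($L{\left(Z \right)} = - \frac{39}{5} - 2 = - \frac{49}{5}$)
$o{\left(t \right)} = 1 - t$
$L{\left(0 \right)} o{\left(-30 \right)} = - \frac{49 \left(1 - -30\right)}{5} = - \frac{49 \left(1 + 30\right)}{5} = \left(- \frac{49}{5}\right) 31 = - \frac{1519}{5}$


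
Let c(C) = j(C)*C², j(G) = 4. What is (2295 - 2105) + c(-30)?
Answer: 3790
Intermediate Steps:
c(C) = 4*C²
(2295 - 2105) + c(-30) = (2295 - 2105) + 4*(-30)² = 190 + 4*900 = 190 + 3600 = 3790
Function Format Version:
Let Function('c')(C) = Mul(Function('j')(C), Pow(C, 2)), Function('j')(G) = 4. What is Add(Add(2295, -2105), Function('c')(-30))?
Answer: 3790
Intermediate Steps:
Function('c')(C) = Mul(4, Pow(C, 2))
Add(Add(2295, -2105), Function('c')(-30)) = Add(Add(2295, -2105), Mul(4, Pow(-30, 2))) = Add(190, Mul(4, 900)) = Add(190, 3600) = 3790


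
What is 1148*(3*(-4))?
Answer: -13776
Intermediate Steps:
1148*(3*(-4)) = 1148*(-12) = -13776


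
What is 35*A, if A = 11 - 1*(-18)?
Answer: 1015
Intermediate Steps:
A = 29 (A = 11 + 18 = 29)
35*A = 35*29 = 1015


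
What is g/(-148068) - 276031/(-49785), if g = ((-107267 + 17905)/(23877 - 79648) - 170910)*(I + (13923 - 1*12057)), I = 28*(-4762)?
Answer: -5198761506283864861/34259964400665 ≈ -1.5174e+5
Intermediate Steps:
I = -133336
g = 1253136838644560/55771 (g = ((-107267 + 17905)/(23877 - 79648) - 170910)*(-133336 + (13923 - 1*12057)) = (-89362/(-55771) - 170910)*(-133336 + (13923 - 12057)) = (-89362*(-1/55771) - 170910)*(-133336 + 1866) = (89362/55771 - 170910)*(-131470) = -9531732248/55771*(-131470) = 1253136838644560/55771 ≈ 2.2469e+10)
g/(-148068) - 276031/(-49785) = (1253136838644560/55771)/(-148068) - 276031/(-49785) = (1253136838644560/55771)*(-1/148068) - 276031*(-1/49785) = -313284209661140/2064475107 + 276031/49785 = -5198761506283864861/34259964400665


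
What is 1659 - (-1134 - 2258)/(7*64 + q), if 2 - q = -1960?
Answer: 2000791/1205 ≈ 1660.4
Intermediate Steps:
q = 1962 (q = 2 - 1*(-1960) = 2 + 1960 = 1962)
1659 - (-1134 - 2258)/(7*64 + q) = 1659 - (-1134 - 2258)/(7*64 + 1962) = 1659 - (-3392)/(448 + 1962) = 1659 - (-3392)/2410 = 1659 - 1*(-1696/1205) = 1659 + 1696/1205 = 2000791/1205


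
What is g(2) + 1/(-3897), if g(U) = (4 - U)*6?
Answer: 46763/3897 ≈ 12.000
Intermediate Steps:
g(U) = 24 - 6*U
g(2) + 1/(-3897) = (24 - 6*2) + 1/(-3897) = (24 - 12) - 1/3897 = 12 - 1/3897 = 46763/3897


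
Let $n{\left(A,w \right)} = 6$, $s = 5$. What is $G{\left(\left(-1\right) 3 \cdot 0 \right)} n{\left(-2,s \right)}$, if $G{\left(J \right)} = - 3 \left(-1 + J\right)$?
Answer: $18$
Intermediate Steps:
$G{\left(J \right)} = 3 - 3 J$
$G{\left(\left(-1\right) 3 \cdot 0 \right)} n{\left(-2,s \right)} = \left(3 - 3 \left(-1\right) 3 \cdot 0\right) 6 = \left(3 - 3 \left(\left(-3\right) 0\right)\right) 6 = \left(3 - 0\right) 6 = \left(3 + 0\right) 6 = 3 \cdot 6 = 18$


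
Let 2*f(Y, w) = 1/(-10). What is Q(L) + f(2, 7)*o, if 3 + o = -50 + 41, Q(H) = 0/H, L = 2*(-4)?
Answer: 3/5 ≈ 0.60000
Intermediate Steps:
f(Y, w) = -1/20 (f(Y, w) = (1/2)/(-10) = (1/2)*(-1/10) = -1/20)
L = -8
Q(H) = 0
o = -12 (o = -3 + (-50 + 41) = -3 - 9 = -12)
Q(L) + f(2, 7)*o = 0 - 1/20*(-12) = 0 + 3/5 = 3/5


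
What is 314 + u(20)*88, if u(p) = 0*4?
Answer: 314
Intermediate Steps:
u(p) = 0
314 + u(20)*88 = 314 + 0*88 = 314 + 0 = 314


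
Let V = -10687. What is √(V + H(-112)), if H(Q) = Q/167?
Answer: I*√298068447/167 ≈ 103.38*I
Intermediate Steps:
H(Q) = Q/167 (H(Q) = Q*(1/167) = Q/167)
√(V + H(-112)) = √(-10687 + (1/167)*(-112)) = √(-10687 - 112/167) = √(-1784841/167) = I*√298068447/167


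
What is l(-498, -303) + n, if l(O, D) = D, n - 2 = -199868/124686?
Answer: -18865177/62343 ≈ -302.60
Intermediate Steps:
n = 24752/62343 (n = 2 - 199868/124686 = 2 - 199868*1/124686 = 2 - 99934/62343 = 24752/62343 ≈ 0.39703)
l(-498, -303) + n = -303 + 24752/62343 = -18865177/62343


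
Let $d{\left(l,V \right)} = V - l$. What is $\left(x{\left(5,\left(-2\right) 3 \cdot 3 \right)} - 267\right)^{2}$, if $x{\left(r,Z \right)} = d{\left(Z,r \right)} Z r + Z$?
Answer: $5546025$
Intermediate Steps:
$x{\left(r,Z \right)} = Z + Z r \left(r - Z\right)$ ($x{\left(r,Z \right)} = \left(r - Z\right) Z r + Z = Z \left(r - Z\right) r + Z = Z r \left(r - Z\right) + Z = Z + Z r \left(r - Z\right)$)
$\left(x{\left(5,\left(-2\right) 3 \cdot 3 \right)} - 267\right)^{2} = \left(- \left(-2\right) 3 \cdot 3 \left(-1 + 5 \left(\left(-2\right) 3 \cdot 3 - 5\right)\right) - 267\right)^{2} = \left(- \left(-6\right) 3 \left(-1 + 5 \left(\left(-6\right) 3 - 5\right)\right) - 267\right)^{2} = \left(\left(-1\right) \left(-18\right) \left(-1 + 5 \left(-18 - 5\right)\right) - 267\right)^{2} = \left(\left(-1\right) \left(-18\right) \left(-1 + 5 \left(-23\right)\right) - 267\right)^{2} = \left(\left(-1\right) \left(-18\right) \left(-1 - 115\right) - 267\right)^{2} = \left(\left(-1\right) \left(-18\right) \left(-116\right) - 267\right)^{2} = \left(-2088 - 267\right)^{2} = \left(-2355\right)^{2} = 5546025$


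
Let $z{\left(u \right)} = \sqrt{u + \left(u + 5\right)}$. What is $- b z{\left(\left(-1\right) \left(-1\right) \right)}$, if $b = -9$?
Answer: $9 \sqrt{7} \approx 23.812$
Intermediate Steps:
$z{\left(u \right)} = \sqrt{5 + 2 u}$ ($z{\left(u \right)} = \sqrt{u + \left(5 + u\right)} = \sqrt{5 + 2 u}$)
$- b z{\left(\left(-1\right) \left(-1\right) \right)} = \left(-1\right) \left(-9\right) \sqrt{5 + 2 \left(\left(-1\right) \left(-1\right)\right)} = 9 \sqrt{5 + 2 \cdot 1} = 9 \sqrt{5 + 2} = 9 \sqrt{7}$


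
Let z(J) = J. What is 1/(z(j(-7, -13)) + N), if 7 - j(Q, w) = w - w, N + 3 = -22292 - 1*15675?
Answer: -1/37963 ≈ -2.6341e-5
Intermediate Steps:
N = -37970 (N = -3 + (-22292 - 1*15675) = -3 + (-22292 - 15675) = -3 - 37967 = -37970)
j(Q, w) = 7 (j(Q, w) = 7 - (w - w) = 7 - 1*0 = 7 + 0 = 7)
1/(z(j(-7, -13)) + N) = 1/(7 - 37970) = 1/(-37963) = -1/37963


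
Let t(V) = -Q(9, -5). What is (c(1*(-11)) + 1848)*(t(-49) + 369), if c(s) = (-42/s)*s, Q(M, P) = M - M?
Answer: 666414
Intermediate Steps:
Q(M, P) = 0
c(s) = -42
t(V) = 0 (t(V) = -1*0 = 0)
(c(1*(-11)) + 1848)*(t(-49) + 369) = (-42 + 1848)*(0 + 369) = 1806*369 = 666414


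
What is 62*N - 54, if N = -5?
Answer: -364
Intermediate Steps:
62*N - 54 = 62*(-5) - 54 = -310 - 54 = -364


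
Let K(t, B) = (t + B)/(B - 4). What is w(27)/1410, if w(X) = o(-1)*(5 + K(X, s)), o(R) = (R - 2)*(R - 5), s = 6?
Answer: 129/470 ≈ 0.27447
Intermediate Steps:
o(R) = (-5 + R)*(-2 + R) (o(R) = (-2 + R)*(-5 + R) = (-5 + R)*(-2 + R))
K(t, B) = (B + t)/(-4 + B)
w(X) = 144 + 9*X (w(X) = (10 + (-1)² - 7*(-1))*(5 + (6 + X)/(-4 + 6)) = (10 + 1 + 7)*(5 + (6 + X)/2) = 18*(5 + (6 + X)/2) = 18*(5 + (3 + X/2)) = 18*(8 + X/2) = 144 + 9*X)
w(27)/1410 = (144 + 9*27)/1410 = (144 + 243)*(1/1410) = 387*(1/1410) = 129/470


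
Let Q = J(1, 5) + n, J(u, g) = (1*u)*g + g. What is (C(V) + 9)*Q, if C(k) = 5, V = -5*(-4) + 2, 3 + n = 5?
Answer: 168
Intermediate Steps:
n = 2 (n = -3 + 5 = 2)
V = 22 (V = 20 + 2 = 22)
J(u, g) = g + g*u (J(u, g) = u*g + g = g*u + g = g + g*u)
Q = 12 (Q = 5*(1 + 1) + 2 = 5*2 + 2 = 10 + 2 = 12)
(C(V) + 9)*Q = (5 + 9)*12 = 14*12 = 168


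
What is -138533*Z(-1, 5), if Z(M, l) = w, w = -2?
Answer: 277066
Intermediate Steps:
Z(M, l) = -2
-138533*Z(-1, 5) = -138533*(-2) = 277066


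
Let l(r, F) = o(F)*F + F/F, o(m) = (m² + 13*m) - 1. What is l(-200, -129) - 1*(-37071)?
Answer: -1893155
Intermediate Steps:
o(m) = -1 + m² + 13*m
l(r, F) = 1 + F*(-1 + F² + 13*F) (l(r, F) = (-1 + F² + 13*F)*F + F/F = F*(-1 + F² + 13*F) + 1 = 1 + F*(-1 + F² + 13*F))
l(-200, -129) - 1*(-37071) = (1 - 129*(-1 + (-129)² + 13*(-129))) - 1*(-37071) = (1 - 129*(-1 + 16641 - 1677)) + 37071 = (1 - 129*14963) + 37071 = (1 - 1930227) + 37071 = -1930226 + 37071 = -1893155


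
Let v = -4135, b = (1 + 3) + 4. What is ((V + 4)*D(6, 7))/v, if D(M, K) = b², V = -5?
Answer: 64/4135 ≈ 0.015478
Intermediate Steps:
b = 8 (b = 4 + 4 = 8)
D(M, K) = 64 (D(M, K) = 8² = 64)
((V + 4)*D(6, 7))/v = ((-5 + 4)*64)/(-4135) = -1*64*(-1/4135) = -64*(-1/4135) = 64/4135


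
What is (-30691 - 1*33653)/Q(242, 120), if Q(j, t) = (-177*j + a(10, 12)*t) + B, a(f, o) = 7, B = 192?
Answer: 10724/6967 ≈ 1.5393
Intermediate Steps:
Q(j, t) = 192 - 177*j + 7*t (Q(j, t) = (-177*j + 7*t) + 192 = 192 - 177*j + 7*t)
(-30691 - 1*33653)/Q(242, 120) = (-30691 - 1*33653)/(192 - 177*242 + 7*120) = (-30691 - 33653)/(192 - 42834 + 840) = -64344/(-41802) = -64344*(-1/41802) = 10724/6967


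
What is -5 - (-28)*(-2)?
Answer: -61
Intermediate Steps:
-5 - (-28)*(-2) = -5 - 14*4 = -5 - 56 = -61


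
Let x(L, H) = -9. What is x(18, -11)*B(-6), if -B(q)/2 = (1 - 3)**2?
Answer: 72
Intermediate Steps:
B(q) = -8 (B(q) = -2*(1 - 3)**2 = -2*(-2)**2 = -2*4 = -8)
x(18, -11)*B(-6) = -9*(-8) = 72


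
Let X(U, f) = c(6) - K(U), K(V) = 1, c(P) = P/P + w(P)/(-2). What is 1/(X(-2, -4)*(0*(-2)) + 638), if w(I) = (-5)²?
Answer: 1/638 ≈ 0.0015674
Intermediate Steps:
w(I) = 25
c(P) = -23/2 (c(P) = P/P + 25/(-2) = 1 + 25*(-½) = 1 - 25/2 = -23/2)
X(U, f) = -25/2 (X(U, f) = -23/2 - 1*1 = -23/2 - 1 = -25/2)
1/(X(-2, -4)*(0*(-2)) + 638) = 1/(-0*(-2) + 638) = 1/(-25/2*0 + 638) = 1/(0 + 638) = 1/638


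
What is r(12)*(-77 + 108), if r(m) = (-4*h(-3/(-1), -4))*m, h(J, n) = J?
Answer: -4464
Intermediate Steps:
r(m) = -12*m (r(m) = (-(-12)/(-1))*m = (-(-12)*(-1))*m = (-4*3)*m = -12*m)
r(12)*(-77 + 108) = (-12*12)*(-77 + 108) = -144*31 = -4464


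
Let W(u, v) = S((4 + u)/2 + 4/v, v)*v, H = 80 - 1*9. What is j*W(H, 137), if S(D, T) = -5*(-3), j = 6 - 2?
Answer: 8220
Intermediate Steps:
H = 71 (H = 80 - 9 = 71)
j = 4
S(D, T) = 15
W(u, v) = 15*v
j*W(H, 137) = 4*(15*137) = 4*2055 = 8220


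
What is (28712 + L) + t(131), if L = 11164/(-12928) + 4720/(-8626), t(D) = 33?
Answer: 400674596817/13939616 ≈ 28744.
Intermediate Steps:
L = -19665103/13939616 (L = 11164*(-1/12928) + 4720*(-1/8626) = -2791/3232 - 2360/4313 = -19665103/13939616 ≈ -1.4107)
(28712 + L) + t(131) = (28712 - 19665103/13939616) + 33 = 400214589489/13939616 + 33 = 400674596817/13939616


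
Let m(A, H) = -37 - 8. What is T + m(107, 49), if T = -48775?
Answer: -48820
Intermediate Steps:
m(A, H) = -45
T + m(107, 49) = -48775 - 45 = -48820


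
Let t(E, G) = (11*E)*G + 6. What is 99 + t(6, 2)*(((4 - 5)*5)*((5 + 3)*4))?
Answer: -21981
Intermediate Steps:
t(E, G) = 6 + 11*E*G (t(E, G) = 11*E*G + 6 = 6 + 11*E*G)
99 + t(6, 2)*(((4 - 5)*5)*((5 + 3)*4)) = 99 + (6 + 11*6*2)*(((4 - 5)*5)*((5 + 3)*4)) = 99 + (6 + 132)*((-1*5)*(8*4)) = 99 + 138*(-5*32) = 99 + 138*(-160) = 99 - 22080 = -21981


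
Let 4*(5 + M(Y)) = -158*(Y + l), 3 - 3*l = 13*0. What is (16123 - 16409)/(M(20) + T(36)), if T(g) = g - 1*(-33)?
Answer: 572/1531 ≈ 0.37361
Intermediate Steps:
l = 1 (l = 1 - 13*0/3 = 1 - ⅓*0 = 1 + 0 = 1)
M(Y) = -89/2 - 79*Y/2 (M(Y) = -5 + (-158*(Y + 1))/4 = -5 + (-158*(1 + Y))/4 = -5 + (-158 - 158*Y)/4 = -5 + (-79/2 - 79*Y/2) = -89/2 - 79*Y/2)
T(g) = 33 + g (T(g) = g + 33 = 33 + g)
(16123 - 16409)/(M(20) + T(36)) = (16123 - 16409)/((-89/2 - 79/2*20) + (33 + 36)) = -286/((-89/2 - 790) + 69) = -286/(-1669/2 + 69) = -286/(-1531/2) = -286*(-2/1531) = 572/1531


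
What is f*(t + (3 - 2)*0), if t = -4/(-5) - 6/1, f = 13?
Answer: -338/5 ≈ -67.600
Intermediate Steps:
t = -26/5 (t = -4*(-1/5) - 6*1 = 4/5 - 6 = -26/5 ≈ -5.2000)
f*(t + (3 - 2)*0) = 13*(-26/5 + (3 - 2)*0) = 13*(-26/5 + 1*0) = 13*(-26/5 + 0) = 13*(-26/5) = -338/5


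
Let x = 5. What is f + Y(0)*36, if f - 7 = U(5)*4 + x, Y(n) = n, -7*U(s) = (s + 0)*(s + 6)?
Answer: -136/7 ≈ -19.429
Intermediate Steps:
U(s) = -s*(6 + s)/7 (U(s) = -(s + 0)*(s + 6)/7 = -s*(6 + s)/7)
f = -136/7 (f = 7 + (-⅐*5*(6 + 5)*4 + 5) = 7 + (-⅐*5*11*4 + 5) = 7 + (-55/7*4 + 5) = 7 + (-220/7 + 5) = 7 - 185/7 = -136/7 ≈ -19.429)
f + Y(0)*36 = -136/7 + 0*36 = -136/7 + 0 = -136/7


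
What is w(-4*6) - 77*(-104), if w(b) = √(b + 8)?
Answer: 8008 + 4*I ≈ 8008.0 + 4.0*I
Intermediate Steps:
w(b) = √(8 + b)
w(-4*6) - 77*(-104) = √(8 - 4*6) - 77*(-104) = √(8 - 24) + 8008 = √(-16) + 8008 = 4*I + 8008 = 8008 + 4*I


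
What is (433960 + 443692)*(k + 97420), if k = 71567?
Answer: 148311778524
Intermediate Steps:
(433960 + 443692)*(k + 97420) = (433960 + 443692)*(71567 + 97420) = 877652*168987 = 148311778524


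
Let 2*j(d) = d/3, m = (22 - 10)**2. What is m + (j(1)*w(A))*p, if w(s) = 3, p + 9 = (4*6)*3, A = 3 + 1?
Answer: 351/2 ≈ 175.50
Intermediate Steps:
m = 144 (m = 12**2 = 144)
j(d) = d/6 (j(d) = (d/3)/2 = d/6)
A = 4
p = 63 (p = -9 + (4*6)*3 = -9 + 24*3 = -9 + 72 = 63)
m + (j(1)*w(A))*p = 144 + (((1/6)*1)*3)*63 = 144 + ((1/6)*3)*63 = 144 + (1/2)*63 = 144 + 63/2 = 351/2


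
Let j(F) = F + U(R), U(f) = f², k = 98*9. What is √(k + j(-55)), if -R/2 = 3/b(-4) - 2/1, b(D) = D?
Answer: 3*√381/2 ≈ 29.279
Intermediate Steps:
k = 882
R = 11/2 (R = -2*(3/(-4) - 2/1) = -2*(3*(-¼) - 2*1) = -2*(-¾ - 2) = -2*(-11/4) = 11/2 ≈ 5.5000)
j(F) = 121/4 + F (j(F) = F + (11/2)² = F + 121/4 = 121/4 + F)
√(k + j(-55)) = √(882 + (121/4 - 55)) = √(882 - 99/4) = √(3429/4) = 3*√381/2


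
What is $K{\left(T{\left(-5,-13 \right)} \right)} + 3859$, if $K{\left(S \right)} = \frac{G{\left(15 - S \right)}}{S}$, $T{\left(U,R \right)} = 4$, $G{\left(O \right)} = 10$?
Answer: $\frac{7723}{2} \approx 3861.5$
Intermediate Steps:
$K{\left(S \right)} = \frac{10}{S}$
$K{\left(T{\left(-5,-13 \right)} \right)} + 3859 = \frac{10}{4} + 3859 = 10 \cdot \frac{1}{4} + 3859 = \frac{5}{2} + 3859 = \frac{7723}{2}$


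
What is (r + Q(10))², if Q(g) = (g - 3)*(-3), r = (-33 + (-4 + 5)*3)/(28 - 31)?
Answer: 121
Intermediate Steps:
r = 10 (r = (-33 + 1*3)/(-3) = (-33 + 3)*(-⅓) = -30*(-⅓) = 10)
Q(g) = 9 - 3*g (Q(g) = (-3 + g)*(-3) = 9 - 3*g)
(r + Q(10))² = (10 + (9 - 3*10))² = (10 + (9 - 30))² = (10 - 21)² = (-11)² = 121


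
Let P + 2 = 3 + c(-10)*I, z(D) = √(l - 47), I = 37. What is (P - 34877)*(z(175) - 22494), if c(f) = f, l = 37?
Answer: 792823524 - 35246*I*√10 ≈ 7.9282e+8 - 1.1146e+5*I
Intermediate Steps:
z(D) = I*√10 (z(D) = √(37 - 47) = √(-10) = I*√10)
P = -369 (P = -2 + (3 - 10*37) = -2 + (3 - 370) = -2 - 367 = -369)
(P - 34877)*(z(175) - 22494) = (-369 - 34877)*(I*√10 - 22494) = -35246*(-22494 + I*√10) = 792823524 - 35246*I*√10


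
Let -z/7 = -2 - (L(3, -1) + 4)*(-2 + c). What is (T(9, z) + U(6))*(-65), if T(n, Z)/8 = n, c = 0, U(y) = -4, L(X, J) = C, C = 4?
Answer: -4420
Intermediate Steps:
L(X, J) = 4
z = -98 (z = -7*(-2 - (4 + 4)*(-2 + 0)) = -7*(-2 - 8*(-2)) = -7*(-2 - 1*(-16)) = -7*(-2 + 16) = -7*14 = -98)
T(n, Z) = 8*n
(T(9, z) + U(6))*(-65) = (8*9 - 4)*(-65) = (72 - 4)*(-65) = 68*(-65) = -4420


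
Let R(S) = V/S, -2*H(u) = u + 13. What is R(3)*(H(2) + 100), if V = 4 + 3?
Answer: 1295/6 ≈ 215.83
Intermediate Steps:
H(u) = -13/2 - u/2 (H(u) = -(u + 13)/2 = -(13 + u)/2 = -13/2 - u/2)
V = 7
R(S) = 7/S
R(3)*(H(2) + 100) = (7/3)*((-13/2 - 1/2*2) + 100) = (7*(1/3))*((-13/2 - 1) + 100) = 7*(-15/2 + 100)/3 = (7/3)*(185/2) = 1295/6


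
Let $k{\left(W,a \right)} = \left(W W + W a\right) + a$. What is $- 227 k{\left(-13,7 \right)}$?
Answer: $-19295$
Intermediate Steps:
$k{\left(W,a \right)} = a + W^{2} + W a$ ($k{\left(W,a \right)} = \left(W^{2} + W a\right) + a = a + W^{2} + W a$)
$- 227 k{\left(-13,7 \right)} = - 227 \left(7 + \left(-13\right)^{2} - 91\right) = - 227 \left(7 + 169 - 91\right) = \left(-227\right) 85 = -19295$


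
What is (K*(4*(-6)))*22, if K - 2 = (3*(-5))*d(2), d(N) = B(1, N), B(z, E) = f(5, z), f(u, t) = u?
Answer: 38544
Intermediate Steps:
B(z, E) = 5
d(N) = 5
K = -73 (K = 2 + (3*(-5))*5 = 2 - 15*5 = 2 - 75 = -73)
(K*(4*(-6)))*22 = -292*(-6)*22 = -73*(-24)*22 = 1752*22 = 38544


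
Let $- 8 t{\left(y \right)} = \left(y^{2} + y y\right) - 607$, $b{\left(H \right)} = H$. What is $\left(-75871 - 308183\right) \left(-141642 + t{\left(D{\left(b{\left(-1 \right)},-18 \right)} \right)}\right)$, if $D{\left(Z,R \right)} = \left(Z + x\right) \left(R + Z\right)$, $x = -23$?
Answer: $\frac{297334798827}{4} \approx 7.4334 \cdot 10^{10}$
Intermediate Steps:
$D{\left(Z,R \right)} = \left(-23 + Z\right) \left(R + Z\right)$ ($D{\left(Z,R \right)} = \left(Z - 23\right) \left(R + Z\right) = \left(-23 + Z\right) \left(R + Z\right)$)
$t{\left(y \right)} = \frac{607}{8} - \frac{y^{2}}{4}$ ($t{\left(y \right)} = - \frac{\left(y^{2} + y y\right) - 607}{8} = - \frac{\left(y^{2} + y^{2}\right) - 607}{8} = - \frac{2 y^{2} - 607}{8} = - \frac{-607 + 2 y^{2}}{8} = \frac{607}{8} - \frac{y^{2}}{4}$)
$\left(-75871 - 308183\right) \left(-141642 + t{\left(D{\left(b{\left(-1 \right)},-18 \right)} \right)}\right) = \left(-75871 - 308183\right) \left(-141642 + \left(\frac{607}{8} - \frac{\left(\left(-1\right)^{2} - -414 - -23 - -18\right)^{2}}{4}\right)\right) = - 384054 \left(-141642 + \left(\frac{607}{8} - \frac{\left(1 + 414 + 23 + 18\right)^{2}}{4}\right)\right) = - 384054 \left(-141642 + \left(\frac{607}{8} - \frac{456^{2}}{4}\right)\right) = - 384054 \left(-141642 + \left(\frac{607}{8} - 51984\right)\right) = - 384054 \left(-141642 - \frac{415265}{8}\right) = \left(-384054\right) \left(- \frac{1548401}{8}\right) = \frac{297334798827}{4}$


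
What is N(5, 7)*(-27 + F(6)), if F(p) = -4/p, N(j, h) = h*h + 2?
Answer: -1411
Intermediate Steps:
N(j, h) = 2 + h**2 (N(j, h) = h**2 + 2 = 2 + h**2)
N(5, 7)*(-27 + F(6)) = (2 + 7**2)*(-27 - 4/6) = (2 + 49)*(-27 - 4*1/6) = 51*(-27 - 2/3) = 51*(-83/3) = -1411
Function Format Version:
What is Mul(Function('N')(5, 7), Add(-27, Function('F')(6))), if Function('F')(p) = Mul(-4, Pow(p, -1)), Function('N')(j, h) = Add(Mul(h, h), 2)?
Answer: -1411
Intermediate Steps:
Function('N')(j, h) = Add(2, Pow(h, 2)) (Function('N')(j, h) = Add(Pow(h, 2), 2) = Add(2, Pow(h, 2)))
Mul(Function('N')(5, 7), Add(-27, Function('F')(6))) = Mul(Add(2, Pow(7, 2)), Add(-27, Mul(-4, Pow(6, -1)))) = Mul(Add(2, 49), Add(-27, Mul(-4, Rational(1, 6)))) = Mul(51, Add(-27, Rational(-2, 3))) = Mul(51, Rational(-83, 3)) = -1411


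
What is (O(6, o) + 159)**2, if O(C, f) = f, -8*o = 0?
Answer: 25281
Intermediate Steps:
o = 0 (o = -1/8*0 = 0)
(O(6, o) + 159)**2 = (0 + 159)**2 = 159**2 = 25281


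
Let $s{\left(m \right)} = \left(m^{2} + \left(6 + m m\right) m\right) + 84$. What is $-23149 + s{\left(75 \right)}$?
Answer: $404885$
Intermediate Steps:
$s{\left(m \right)} = 84 + m^{2} + m \left(6 + m^{2}\right)$ ($s{\left(m \right)} = \left(m^{2} + \left(6 + m^{2}\right) m\right) + 84 = \left(m^{2} + m \left(6 + m^{2}\right)\right) + 84 = 84 + m^{2} + m \left(6 + m^{2}\right)$)
$-23149 + s{\left(75 \right)} = -23149 + \left(84 + 75^{2} + 75^{3} + 6 \cdot 75\right) = -23149 + \left(84 + 5625 + 421875 + 450\right) = -23149 + 428034 = 404885$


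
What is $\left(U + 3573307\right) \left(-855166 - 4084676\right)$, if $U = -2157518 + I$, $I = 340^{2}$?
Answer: $-7564819700538$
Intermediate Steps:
$I = 115600$
$U = -2041918$ ($U = -2157518 + 115600 = -2041918$)
$\left(U + 3573307\right) \left(-855166 - 4084676\right) = \left(-2041918 + 3573307\right) \left(-855166 - 4084676\right) = 1531389 \left(-4939842\right) = -7564819700538$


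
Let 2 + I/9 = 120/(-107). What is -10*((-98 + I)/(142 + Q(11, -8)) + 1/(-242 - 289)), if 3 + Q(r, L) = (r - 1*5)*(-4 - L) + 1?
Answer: 17954500/2329497 ≈ 7.7075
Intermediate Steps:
Q(r, L) = -2 + (-5 + r)*(-4 - L) (Q(r, L) = -3 + ((r - 1*5)*(-4 - L) + 1) = -3 + ((r - 5)*(-4 - L) + 1) = -3 + ((-5 + r)*(-4 - L) + 1) = -3 + (1 + (-5 + r)*(-4 - L)) = -2 + (-5 + r)*(-4 - L))
I = -3006/107 (I = -18 + 9*(120/(-107)) = -18 + 9*(120*(-1/107)) = -18 + 9*(-120/107) = -18 - 1080/107 = -3006/107 ≈ -28.093)
-10*((-98 + I)/(142 + Q(11, -8)) + 1/(-242 - 289)) = -10*((-98 - 3006/107)/(142 + (18 - 4*11 + 5*(-8) - 1*(-8)*11)) + 1/(-242 - 289)) = -10*(-13492/(107*(142 + (18 - 44 - 40 + 88))) + 1/(-531)) = -10*(-13492/(107*(142 + 22)) - 1/531) = -10*(-13492/107/164 - 1/531) = -10*(-13492/107*1/164 - 1/531) = -10*(-3373/4387 - 1/531) = -10*(-1795450/2329497) = 17954500/2329497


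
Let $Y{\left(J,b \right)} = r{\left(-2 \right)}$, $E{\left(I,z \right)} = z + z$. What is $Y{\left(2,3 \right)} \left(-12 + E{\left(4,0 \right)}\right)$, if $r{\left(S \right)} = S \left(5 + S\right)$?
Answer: $72$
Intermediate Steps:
$E{\left(I,z \right)} = 2 z$
$Y{\left(J,b \right)} = -6$ ($Y{\left(J,b \right)} = - 2 \left(5 - 2\right) = \left(-2\right) 3 = -6$)
$Y{\left(2,3 \right)} \left(-12 + E{\left(4,0 \right)}\right) = - 6 \left(-12 + 2 \cdot 0\right) = - 6 \left(-12 + 0\right) = \left(-6\right) \left(-12\right) = 72$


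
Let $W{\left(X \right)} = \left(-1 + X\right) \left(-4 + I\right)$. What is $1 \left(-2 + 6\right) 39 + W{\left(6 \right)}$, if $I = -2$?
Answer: $126$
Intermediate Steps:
$W{\left(X \right)} = 6 - 6 X$ ($W{\left(X \right)} = \left(-1 + X\right) \left(-4 - 2\right) = \left(-1 + X\right) \left(-6\right) = 6 - 6 X$)
$1 \left(-2 + 6\right) 39 + W{\left(6 \right)} = 1 \left(-2 + 6\right) 39 + \left(6 - 36\right) = 1 \cdot 4 \cdot 39 + \left(6 - 36\right) = 4 \cdot 39 - 30 = 156 - 30 = 126$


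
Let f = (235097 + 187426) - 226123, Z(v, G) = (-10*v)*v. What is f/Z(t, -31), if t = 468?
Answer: -2455/27378 ≈ -0.089671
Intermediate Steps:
Z(v, G) = -10*v²
f = 196400 (f = 422523 - 226123 = 196400)
f/Z(t, -31) = 196400/((-10*468²)) = 196400/((-10*219024)) = 196400/(-2190240) = 196400*(-1/2190240) = -2455/27378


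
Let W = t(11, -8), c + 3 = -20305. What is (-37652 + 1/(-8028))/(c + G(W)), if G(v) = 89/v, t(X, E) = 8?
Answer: 604540514/325886625 ≈ 1.8551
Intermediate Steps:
c = -20308 (c = -3 - 20305 = -20308)
W = 8
(-37652 + 1/(-8028))/(c + G(W)) = (-37652 + 1/(-8028))/(-20308 + 89/8) = (-37652 - 1/8028)/(-20308 + 89*(1/8)) = -302270257/(8028*(-20308 + 89/8)) = -302270257/(8028*(-162375/8)) = -302270257/8028*(-8/162375) = 604540514/325886625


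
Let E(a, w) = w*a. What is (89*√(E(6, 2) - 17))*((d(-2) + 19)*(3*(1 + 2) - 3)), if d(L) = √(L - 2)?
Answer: √5*(-1068 + 10146*I) ≈ -2388.1 + 22687.0*I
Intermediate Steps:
E(a, w) = a*w
d(L) = √(-2 + L)
(89*√(E(6, 2) - 17))*((d(-2) + 19)*(3*(1 + 2) - 3)) = (89*√(6*2 - 17))*((√(-2 - 2) + 19)*(3*(1 + 2) - 3)) = (89*√(12 - 17))*((√(-4) + 19)*(3*3 - 3)) = (89*√(-5))*((2*I + 19)*(9 - 3)) = (89*(I*√5))*((19 + 2*I)*6) = (89*I*√5)*(114 + 12*I) = 89*I*√5*(114 + 12*I)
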